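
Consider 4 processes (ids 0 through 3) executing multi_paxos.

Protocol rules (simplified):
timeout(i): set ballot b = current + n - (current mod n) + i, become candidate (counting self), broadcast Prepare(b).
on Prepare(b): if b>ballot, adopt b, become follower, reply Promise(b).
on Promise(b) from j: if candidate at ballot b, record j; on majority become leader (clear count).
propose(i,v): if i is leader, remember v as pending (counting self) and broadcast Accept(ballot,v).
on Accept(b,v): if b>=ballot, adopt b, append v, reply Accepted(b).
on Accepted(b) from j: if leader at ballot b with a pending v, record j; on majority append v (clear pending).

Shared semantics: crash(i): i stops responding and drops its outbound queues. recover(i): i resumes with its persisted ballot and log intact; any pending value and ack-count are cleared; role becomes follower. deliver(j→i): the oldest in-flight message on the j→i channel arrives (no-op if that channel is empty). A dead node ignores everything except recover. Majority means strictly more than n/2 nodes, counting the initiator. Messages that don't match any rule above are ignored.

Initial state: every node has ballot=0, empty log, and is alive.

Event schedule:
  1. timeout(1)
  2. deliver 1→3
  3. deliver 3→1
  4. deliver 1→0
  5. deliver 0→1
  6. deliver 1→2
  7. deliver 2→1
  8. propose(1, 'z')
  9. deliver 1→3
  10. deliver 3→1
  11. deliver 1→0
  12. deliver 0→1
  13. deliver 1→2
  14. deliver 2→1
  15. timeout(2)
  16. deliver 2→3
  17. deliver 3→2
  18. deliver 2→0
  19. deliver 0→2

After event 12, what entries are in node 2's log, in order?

empty

[1] timeout(1) → N1(cand b5 [-])
[2] deliver 1→3 → N3(foll b5 [-])
[3] deliver 3→1 → ∅
[4] deliver 1→0 → N0(foll b5 [-])
[5] deliver 0→1 → N1(lead b5 [-])
[6] deliver 1→2 → N2(foll b5 [-])
[7] deliver 2→1 → ∅
[8] propose(1,'z') → ∅
[9] deliver 1→3 → N3(foll b5 [z])
[10] deliver 3→1 → ∅
[11] deliver 1→0 → N0(foll b5 [z])
[12] deliver 0→1 → N1(lead b5 [z])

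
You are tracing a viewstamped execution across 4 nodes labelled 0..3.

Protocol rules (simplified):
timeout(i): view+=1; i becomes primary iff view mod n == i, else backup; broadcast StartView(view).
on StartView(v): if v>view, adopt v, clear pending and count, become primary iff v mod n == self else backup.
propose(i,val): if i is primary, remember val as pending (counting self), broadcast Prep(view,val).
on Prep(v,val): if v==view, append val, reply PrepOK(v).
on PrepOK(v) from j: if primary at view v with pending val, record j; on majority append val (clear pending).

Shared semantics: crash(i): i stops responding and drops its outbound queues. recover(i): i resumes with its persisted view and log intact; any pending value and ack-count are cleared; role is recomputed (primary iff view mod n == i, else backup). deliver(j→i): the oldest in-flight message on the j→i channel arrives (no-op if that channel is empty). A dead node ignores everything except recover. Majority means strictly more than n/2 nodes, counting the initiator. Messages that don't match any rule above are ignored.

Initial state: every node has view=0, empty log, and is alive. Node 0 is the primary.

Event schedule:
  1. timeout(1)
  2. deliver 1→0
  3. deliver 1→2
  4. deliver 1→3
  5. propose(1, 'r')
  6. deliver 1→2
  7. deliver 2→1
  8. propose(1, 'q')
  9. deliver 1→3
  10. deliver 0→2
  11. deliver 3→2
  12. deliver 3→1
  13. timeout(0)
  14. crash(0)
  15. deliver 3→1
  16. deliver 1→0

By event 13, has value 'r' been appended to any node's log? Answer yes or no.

yes

step 1 timeout(1): 1={prim,v=1,log=-}
step 2 deliver 1→0: 0={back,v=1,log=-}
step 3 deliver 1→2: 2={back,v=1,log=-}
step 4 deliver 1→3: 3={back,v=1,log=-}
step 5 propose(1,'r'): —
step 6 deliver 1→2: 2={back,v=1,log=r}
step 7 deliver 2→1: —
step 8 propose(1,'q'): —
step 9 deliver 1→3: 3={back,v=1,log=r}
step 10 deliver 0→2: —
step 11 deliver 3→2: —
step 12 deliver 3→1: —
step 13 timeout(0): 0={back,v=2,log=-}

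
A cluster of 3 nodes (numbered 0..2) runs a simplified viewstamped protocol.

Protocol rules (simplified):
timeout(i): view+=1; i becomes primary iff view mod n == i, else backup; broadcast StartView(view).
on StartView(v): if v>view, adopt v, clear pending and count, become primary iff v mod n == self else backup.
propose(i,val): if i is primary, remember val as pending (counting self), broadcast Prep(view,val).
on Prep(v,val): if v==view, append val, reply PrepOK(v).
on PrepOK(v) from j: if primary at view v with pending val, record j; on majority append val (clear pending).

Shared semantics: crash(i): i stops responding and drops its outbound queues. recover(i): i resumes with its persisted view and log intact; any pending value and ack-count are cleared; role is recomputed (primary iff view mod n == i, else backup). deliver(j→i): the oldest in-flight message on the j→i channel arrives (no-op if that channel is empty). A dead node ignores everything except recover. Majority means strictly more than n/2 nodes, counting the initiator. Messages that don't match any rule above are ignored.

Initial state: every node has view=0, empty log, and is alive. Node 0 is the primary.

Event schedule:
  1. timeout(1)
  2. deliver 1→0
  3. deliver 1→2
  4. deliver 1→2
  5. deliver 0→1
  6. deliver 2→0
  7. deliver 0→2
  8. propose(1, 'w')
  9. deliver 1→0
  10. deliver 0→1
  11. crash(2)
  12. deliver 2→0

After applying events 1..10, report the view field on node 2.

1

step 1 timeout(1): 1={prim,v=1,log=-}
step 2 deliver 1→0: 0={back,v=1,log=-}
step 3 deliver 1→2: 2={back,v=1,log=-}
step 4 deliver 1→2: —
step 5 deliver 0→1: —
step 6 deliver 2→0: —
step 7 deliver 0→2: —
step 8 propose(1,'w'): —
step 9 deliver 1→0: 0={back,v=1,log=w}
step 10 deliver 0→1: 1={prim,v=1,log=w}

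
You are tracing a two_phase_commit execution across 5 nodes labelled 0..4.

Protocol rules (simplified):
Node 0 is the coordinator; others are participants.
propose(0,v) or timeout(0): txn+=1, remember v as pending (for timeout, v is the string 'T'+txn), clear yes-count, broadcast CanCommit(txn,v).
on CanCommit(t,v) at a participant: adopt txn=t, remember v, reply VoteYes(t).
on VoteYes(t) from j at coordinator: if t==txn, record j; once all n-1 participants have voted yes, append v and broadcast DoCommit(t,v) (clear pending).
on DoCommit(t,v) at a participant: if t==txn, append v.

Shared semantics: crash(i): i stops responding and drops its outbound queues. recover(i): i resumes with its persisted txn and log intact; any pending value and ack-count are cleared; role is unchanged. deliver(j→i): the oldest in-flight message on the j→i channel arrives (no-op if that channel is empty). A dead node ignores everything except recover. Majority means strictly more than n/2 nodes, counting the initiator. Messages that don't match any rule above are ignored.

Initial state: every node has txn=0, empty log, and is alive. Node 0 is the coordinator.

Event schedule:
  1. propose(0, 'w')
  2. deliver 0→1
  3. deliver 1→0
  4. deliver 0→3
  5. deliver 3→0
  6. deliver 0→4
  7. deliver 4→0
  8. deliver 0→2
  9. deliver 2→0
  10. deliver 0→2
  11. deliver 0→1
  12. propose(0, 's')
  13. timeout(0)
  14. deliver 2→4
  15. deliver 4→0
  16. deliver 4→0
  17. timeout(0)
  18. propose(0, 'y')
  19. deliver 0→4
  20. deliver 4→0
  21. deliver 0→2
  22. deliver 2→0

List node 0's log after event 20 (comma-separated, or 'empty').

w

1. propose(0,'w'):  <0:coor t1 ->
2. deliver 0→1:  <1:part t1 ->
3. deliver 1→0:  nop
4. deliver 0→3:  <3:part t1 ->
5. deliver 3→0:  nop
6. deliver 0→4:  <4:part t1 ->
7. deliver 4→0:  nop
8. deliver 0→2:  <2:part t1 ->
9. deliver 2→0:  <0:coor t1 w>
10. deliver 0→2:  <2:part t1 w>
11. deliver 0→1:  <1:part t1 w>
12. propose(0,'s'):  <0:coor t2 w>
13. timeout(0):  <0:coor t3 w>
14. deliver 2→4:  nop
15. deliver 4→0:  nop
16. deliver 4→0:  nop
17. timeout(0):  <0:coor t4 w>
18. propose(0,'y'):  <0:coor t5 w>
19. deliver 0→4:  <4:part t1 w>
20. deliver 4→0:  nop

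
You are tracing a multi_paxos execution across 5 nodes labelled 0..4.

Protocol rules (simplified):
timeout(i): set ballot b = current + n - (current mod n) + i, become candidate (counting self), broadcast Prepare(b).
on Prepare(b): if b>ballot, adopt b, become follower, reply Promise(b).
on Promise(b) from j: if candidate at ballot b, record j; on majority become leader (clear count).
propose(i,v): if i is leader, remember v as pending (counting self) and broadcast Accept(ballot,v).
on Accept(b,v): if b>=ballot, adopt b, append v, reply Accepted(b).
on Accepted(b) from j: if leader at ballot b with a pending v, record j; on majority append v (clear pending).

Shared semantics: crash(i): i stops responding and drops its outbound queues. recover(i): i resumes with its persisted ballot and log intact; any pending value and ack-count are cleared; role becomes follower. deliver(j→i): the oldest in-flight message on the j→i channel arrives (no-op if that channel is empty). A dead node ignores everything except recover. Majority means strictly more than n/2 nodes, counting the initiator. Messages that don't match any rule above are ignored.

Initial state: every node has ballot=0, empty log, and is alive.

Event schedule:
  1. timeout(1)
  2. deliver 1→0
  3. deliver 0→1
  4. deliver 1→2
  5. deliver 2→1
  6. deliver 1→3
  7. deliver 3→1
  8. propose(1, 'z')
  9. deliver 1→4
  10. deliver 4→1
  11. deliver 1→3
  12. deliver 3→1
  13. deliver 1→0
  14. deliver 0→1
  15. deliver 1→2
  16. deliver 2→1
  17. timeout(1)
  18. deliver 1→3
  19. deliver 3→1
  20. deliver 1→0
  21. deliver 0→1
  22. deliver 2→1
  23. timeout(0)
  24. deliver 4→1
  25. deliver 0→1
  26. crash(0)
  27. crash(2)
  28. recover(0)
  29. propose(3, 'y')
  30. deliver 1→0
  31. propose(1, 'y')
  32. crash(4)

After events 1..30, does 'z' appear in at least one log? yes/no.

yes

1. timeout(1):  <1:cand b6 ->
2. deliver 1→0:  <0:foll b6 ->
3. deliver 0→1:  nop
4. deliver 1→2:  <2:foll b6 ->
5. deliver 2→1:  <1:lead b6 ->
6. deliver 1→3:  <3:foll b6 ->
7. deliver 3→1:  nop
8. propose(1,'z'):  nop
9. deliver 1→4:  <4:foll b6 ->
10. deliver 4→1:  nop
11. deliver 1→3:  <3:foll b6 z>
12. deliver 3→1:  nop
13. deliver 1→0:  <0:foll b6 z>
14. deliver 0→1:  <1:lead b6 z>
15. deliver 1→2:  <2:foll b6 z>
16. deliver 2→1:  nop
17. timeout(1):  <1:cand b11 z>
18. deliver 1→3:  <3:foll b11 z>
19. deliver 3→1:  nop
20. deliver 1→0:  <0:foll b11 z>
21. deliver 0→1:  <1:lead b11 z>
22. deliver 2→1:  nop
23. timeout(0):  <0:cand b15 z>
24. deliver 4→1:  nop
25. deliver 0→1:  <1:foll b15 z>
26. crash(0):  <0:✗cand b15 z>
27. crash(2):  <2:✗foll b6 z>
28. recover(0):  <0:foll b15 z>
29. propose(3,'y'):  nop
30. deliver 1→0:  nop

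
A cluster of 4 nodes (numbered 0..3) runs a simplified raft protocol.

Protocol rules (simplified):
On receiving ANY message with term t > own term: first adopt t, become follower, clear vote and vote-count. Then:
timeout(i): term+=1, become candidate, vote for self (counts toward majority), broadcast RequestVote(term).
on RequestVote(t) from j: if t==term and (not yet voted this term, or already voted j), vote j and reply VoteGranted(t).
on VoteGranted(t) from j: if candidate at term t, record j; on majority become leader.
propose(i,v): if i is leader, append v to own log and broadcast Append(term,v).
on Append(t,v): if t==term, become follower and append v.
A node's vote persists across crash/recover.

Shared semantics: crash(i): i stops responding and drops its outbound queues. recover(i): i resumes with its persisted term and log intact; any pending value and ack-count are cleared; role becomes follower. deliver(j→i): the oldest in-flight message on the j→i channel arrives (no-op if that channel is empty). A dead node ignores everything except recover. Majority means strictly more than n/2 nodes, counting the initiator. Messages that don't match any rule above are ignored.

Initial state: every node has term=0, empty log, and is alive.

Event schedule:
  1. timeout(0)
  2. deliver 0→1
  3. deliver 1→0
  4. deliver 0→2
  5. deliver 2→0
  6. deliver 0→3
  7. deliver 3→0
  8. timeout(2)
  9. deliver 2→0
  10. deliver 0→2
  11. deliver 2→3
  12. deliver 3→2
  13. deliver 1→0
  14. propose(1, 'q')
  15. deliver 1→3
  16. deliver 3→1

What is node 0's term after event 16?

step 1 timeout(0): 0={cand,t=1,log=-}
step 2 deliver 0→1: 1={foll,t=1,log=-}
step 3 deliver 1→0: —
step 4 deliver 0→2: 2={foll,t=1,log=-}
step 5 deliver 2→0: 0={lead,t=1,log=-}
step 6 deliver 0→3: 3={foll,t=1,log=-}
step 7 deliver 3→0: —
step 8 timeout(2): 2={cand,t=2,log=-}
step 9 deliver 2→0: 0={foll,t=2,log=-}
step 10 deliver 0→2: —
step 11 deliver 2→3: 3={foll,t=2,log=-}
step 12 deliver 3→2: 2={lead,t=2,log=-}
step 13 deliver 1→0: —
step 14 propose(1,'q'): —
step 15 deliver 1→3: —
step 16 deliver 3→1: —

2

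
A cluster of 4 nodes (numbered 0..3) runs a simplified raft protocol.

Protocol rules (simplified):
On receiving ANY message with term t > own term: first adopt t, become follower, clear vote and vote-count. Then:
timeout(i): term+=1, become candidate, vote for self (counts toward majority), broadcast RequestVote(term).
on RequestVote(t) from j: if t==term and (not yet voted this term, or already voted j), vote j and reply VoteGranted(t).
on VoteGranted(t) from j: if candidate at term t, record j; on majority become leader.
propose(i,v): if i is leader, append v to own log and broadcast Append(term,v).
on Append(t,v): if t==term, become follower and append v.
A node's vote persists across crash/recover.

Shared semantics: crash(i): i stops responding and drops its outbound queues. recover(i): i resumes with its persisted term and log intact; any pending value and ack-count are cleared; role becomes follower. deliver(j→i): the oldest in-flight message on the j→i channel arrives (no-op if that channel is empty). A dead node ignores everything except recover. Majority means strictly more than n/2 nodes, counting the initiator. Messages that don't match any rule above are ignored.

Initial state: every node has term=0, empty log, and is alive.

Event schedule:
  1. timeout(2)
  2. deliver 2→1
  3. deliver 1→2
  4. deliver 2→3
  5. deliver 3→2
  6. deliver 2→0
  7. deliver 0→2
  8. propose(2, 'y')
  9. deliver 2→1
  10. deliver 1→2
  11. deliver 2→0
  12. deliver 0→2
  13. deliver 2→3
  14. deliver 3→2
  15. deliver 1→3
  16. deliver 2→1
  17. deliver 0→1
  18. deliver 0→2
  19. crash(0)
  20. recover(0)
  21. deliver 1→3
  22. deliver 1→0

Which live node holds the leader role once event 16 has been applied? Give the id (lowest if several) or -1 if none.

1. timeout(2):  <2:cand t1 ->
2. deliver 2→1:  <1:foll t1 ->
3. deliver 1→2:  nop
4. deliver 2→3:  <3:foll t1 ->
5. deliver 3→2:  <2:lead t1 ->
6. deliver 2→0:  <0:foll t1 ->
7. deliver 0→2:  nop
8. propose(2,'y'):  <2:lead t1 y>
9. deliver 2→1:  <1:foll t1 y>
10. deliver 1→2:  nop
11. deliver 2→0:  <0:foll t1 y>
12. deliver 0→2:  nop
13. deliver 2→3:  <3:foll t1 y>
14. deliver 3→2:  nop
15. deliver 1→3:  nop
16. deliver 2→1:  nop

2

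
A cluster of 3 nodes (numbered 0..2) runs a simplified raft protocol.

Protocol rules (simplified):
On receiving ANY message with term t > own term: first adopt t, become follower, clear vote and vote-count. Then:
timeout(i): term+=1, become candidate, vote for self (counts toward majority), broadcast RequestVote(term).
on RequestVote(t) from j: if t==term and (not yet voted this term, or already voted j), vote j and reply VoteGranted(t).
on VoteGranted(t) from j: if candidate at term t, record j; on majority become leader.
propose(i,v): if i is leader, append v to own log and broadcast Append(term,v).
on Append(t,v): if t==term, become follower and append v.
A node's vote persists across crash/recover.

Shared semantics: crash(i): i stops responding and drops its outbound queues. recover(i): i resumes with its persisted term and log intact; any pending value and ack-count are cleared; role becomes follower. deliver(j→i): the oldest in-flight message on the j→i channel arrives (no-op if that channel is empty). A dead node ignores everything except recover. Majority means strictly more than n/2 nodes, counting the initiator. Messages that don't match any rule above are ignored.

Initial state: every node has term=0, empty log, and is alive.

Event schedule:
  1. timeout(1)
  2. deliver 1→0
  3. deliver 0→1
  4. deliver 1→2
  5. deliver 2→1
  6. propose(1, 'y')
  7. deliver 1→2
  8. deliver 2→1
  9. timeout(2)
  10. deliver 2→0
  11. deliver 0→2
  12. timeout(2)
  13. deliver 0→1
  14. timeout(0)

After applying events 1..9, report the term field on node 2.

2

1. timeout(1):  <1:cand t1 ->
2. deliver 1→0:  <0:foll t1 ->
3. deliver 0→1:  <1:lead t1 ->
4. deliver 1→2:  <2:foll t1 ->
5. deliver 2→1:  nop
6. propose(1,'y'):  <1:lead t1 y>
7. deliver 1→2:  <2:foll t1 y>
8. deliver 2→1:  nop
9. timeout(2):  <2:cand t2 y>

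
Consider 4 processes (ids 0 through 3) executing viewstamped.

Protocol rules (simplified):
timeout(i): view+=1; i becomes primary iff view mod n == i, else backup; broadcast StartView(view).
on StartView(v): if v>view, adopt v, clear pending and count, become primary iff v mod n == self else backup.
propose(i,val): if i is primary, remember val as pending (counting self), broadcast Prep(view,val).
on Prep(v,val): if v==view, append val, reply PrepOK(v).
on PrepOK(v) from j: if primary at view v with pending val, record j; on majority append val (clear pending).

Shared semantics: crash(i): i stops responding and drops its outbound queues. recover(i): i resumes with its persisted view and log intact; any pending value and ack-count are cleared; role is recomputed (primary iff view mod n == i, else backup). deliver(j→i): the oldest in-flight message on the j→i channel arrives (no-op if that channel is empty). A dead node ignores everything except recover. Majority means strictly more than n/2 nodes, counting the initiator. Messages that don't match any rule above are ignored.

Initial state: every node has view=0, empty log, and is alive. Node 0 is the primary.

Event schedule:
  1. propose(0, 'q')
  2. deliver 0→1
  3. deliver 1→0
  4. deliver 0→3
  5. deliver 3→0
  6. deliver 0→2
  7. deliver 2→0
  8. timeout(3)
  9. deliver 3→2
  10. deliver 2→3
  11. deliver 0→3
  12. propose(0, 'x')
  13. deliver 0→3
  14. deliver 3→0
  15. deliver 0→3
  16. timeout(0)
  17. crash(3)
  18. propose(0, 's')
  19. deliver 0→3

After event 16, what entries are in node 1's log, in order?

q

step 1 propose(0,'q'): —
step 2 deliver 0→1: 1={back,v=0,log=q}
step 3 deliver 1→0: —
step 4 deliver 0→3: 3={back,v=0,log=q}
step 5 deliver 3→0: 0={prim,v=0,log=q}
step 6 deliver 0→2: 2={back,v=0,log=q}
step 7 deliver 2→0: —
step 8 timeout(3): 3={back,v=1,log=q}
step 9 deliver 3→2: 2={back,v=1,log=q}
step 10 deliver 2→3: —
step 11 deliver 0→3: —
step 12 propose(0,'x'): —
step 13 deliver 0→3: —
step 14 deliver 3→0: 0={back,v=1,log=q}
step 15 deliver 0→3: —
step 16 timeout(0): 0={back,v=2,log=q}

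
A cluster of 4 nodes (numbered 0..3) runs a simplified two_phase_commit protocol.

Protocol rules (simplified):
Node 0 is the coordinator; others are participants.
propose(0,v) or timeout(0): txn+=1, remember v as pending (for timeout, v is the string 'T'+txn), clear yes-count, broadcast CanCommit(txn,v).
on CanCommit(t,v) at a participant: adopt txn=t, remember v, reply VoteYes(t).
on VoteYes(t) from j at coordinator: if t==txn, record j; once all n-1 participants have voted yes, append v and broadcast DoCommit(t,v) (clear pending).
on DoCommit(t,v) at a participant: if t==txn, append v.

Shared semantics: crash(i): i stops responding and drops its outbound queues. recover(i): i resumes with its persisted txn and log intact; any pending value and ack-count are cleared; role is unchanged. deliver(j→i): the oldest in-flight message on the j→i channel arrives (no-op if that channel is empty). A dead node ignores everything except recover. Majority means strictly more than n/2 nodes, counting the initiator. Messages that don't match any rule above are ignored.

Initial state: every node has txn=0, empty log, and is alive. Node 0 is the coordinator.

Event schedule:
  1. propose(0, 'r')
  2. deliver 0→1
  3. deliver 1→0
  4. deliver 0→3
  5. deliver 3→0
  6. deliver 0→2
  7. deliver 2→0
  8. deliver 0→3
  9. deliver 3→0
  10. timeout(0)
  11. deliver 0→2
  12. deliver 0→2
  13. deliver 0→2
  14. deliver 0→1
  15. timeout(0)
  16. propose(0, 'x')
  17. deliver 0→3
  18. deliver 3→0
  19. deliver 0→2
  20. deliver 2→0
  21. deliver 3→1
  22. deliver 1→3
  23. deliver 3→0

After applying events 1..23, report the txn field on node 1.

1

e1 propose(0,'r'): 0[coor,t=1,-]
e2 deliver 0→1: 1[part,t=1,-]
e3 deliver 1→0: ·
e4 deliver 0→3: 3[part,t=1,-]
e5 deliver 3→0: ·
e6 deliver 0→2: 2[part,t=1,-]
e7 deliver 2→0: 0[coor,t=1,r]
e8 deliver 0→3: 3[part,t=1,r]
e9 deliver 3→0: ·
e10 timeout(0): 0[coor,t=2,r]
e11 deliver 0→2: 2[part,t=1,r]
e12 deliver 0→2: 2[part,t=2,r]
e13 deliver 0→2: ·
e14 deliver 0→1: 1[part,t=1,r]
e15 timeout(0): 0[coor,t=3,r]
e16 propose(0,'x'): 0[coor,t=4,r]
e17 deliver 0→3: 3[part,t=2,r]
e18 deliver 3→0: ·
e19 deliver 0→2: 2[part,t=3,r]
e20 deliver 2→0: ·
e21 deliver 3→1: ·
e22 deliver 1→3: ·
e23 deliver 3→0: ·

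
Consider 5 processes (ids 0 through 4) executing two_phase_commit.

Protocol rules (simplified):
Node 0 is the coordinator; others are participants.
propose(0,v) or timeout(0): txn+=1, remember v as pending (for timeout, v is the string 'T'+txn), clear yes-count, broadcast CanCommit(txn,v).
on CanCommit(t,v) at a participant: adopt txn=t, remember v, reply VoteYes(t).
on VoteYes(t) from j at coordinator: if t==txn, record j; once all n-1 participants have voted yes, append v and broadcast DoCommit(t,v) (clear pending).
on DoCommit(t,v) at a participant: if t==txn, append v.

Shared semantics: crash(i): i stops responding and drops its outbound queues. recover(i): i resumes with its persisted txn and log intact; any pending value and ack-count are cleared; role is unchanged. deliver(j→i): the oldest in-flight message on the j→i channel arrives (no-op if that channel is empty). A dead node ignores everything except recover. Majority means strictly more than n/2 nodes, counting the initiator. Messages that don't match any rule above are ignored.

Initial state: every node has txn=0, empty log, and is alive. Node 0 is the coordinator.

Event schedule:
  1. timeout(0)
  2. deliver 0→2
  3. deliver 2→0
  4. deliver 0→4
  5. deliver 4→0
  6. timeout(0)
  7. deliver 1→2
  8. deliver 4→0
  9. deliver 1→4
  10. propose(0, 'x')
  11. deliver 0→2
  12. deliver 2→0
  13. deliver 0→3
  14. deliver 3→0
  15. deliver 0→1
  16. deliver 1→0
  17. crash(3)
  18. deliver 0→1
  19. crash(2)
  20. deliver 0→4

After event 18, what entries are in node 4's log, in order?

empty

[1] timeout(0) → N0(coor t1 [-])
[2] deliver 0→2 → N2(part t1 [-])
[3] deliver 2→0 → ∅
[4] deliver 0→4 → N4(part t1 [-])
[5] deliver 4→0 → ∅
[6] timeout(0) → N0(coor t2 [-])
[7] deliver 1→2 → ∅
[8] deliver 4→0 → ∅
[9] deliver 1→4 → ∅
[10] propose(0,'x') → N0(coor t3 [-])
[11] deliver 0→2 → N2(part t2 [-])
[12] deliver 2→0 → ∅
[13] deliver 0→3 → N3(part t1 [-])
[14] deliver 3→0 → ∅
[15] deliver 0→1 → N1(part t1 [-])
[16] deliver 1→0 → ∅
[17] crash(3) → N3(✗part t1 [-])
[18] deliver 0→1 → N1(part t2 [-])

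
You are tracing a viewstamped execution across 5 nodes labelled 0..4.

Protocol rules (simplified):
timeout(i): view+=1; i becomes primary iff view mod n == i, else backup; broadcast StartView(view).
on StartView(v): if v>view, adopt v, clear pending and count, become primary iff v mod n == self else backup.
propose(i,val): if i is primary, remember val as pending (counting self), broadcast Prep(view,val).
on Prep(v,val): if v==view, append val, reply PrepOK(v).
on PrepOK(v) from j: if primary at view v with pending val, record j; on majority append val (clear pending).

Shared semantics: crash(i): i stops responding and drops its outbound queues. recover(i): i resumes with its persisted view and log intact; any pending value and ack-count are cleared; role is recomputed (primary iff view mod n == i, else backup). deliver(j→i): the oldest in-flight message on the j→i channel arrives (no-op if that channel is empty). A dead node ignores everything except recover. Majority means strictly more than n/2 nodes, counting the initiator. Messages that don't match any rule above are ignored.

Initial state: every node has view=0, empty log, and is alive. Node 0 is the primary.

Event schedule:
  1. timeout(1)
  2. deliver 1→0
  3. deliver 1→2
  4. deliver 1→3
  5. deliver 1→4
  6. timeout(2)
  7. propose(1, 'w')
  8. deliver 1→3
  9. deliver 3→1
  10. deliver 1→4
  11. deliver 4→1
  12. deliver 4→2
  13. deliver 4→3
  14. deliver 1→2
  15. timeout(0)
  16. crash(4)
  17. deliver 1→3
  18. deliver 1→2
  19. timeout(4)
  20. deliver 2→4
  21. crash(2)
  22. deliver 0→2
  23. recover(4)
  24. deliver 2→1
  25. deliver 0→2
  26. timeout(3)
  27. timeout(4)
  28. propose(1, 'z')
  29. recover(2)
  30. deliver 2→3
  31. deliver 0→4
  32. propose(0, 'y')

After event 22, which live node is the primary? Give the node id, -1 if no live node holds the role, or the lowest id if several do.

step 1 timeout(1): 1={prim,v=1,log=-}
step 2 deliver 1→0: 0={back,v=1,log=-}
step 3 deliver 1→2: 2={back,v=1,log=-}
step 4 deliver 1→3: 3={back,v=1,log=-}
step 5 deliver 1→4: 4={back,v=1,log=-}
step 6 timeout(2): 2={prim,v=2,log=-}
step 7 propose(1,'w'): —
step 8 deliver 1→3: 3={back,v=1,log=w}
step 9 deliver 3→1: —
step 10 deliver 1→4: 4={back,v=1,log=w}
step 11 deliver 4→1: 1={prim,v=1,log=w}
step 12 deliver 4→2: —
step 13 deliver 4→3: —
step 14 deliver 1→2: —
step 15 timeout(0): 0={back,v=2,log=-}
step 16 crash(4): 4={✗back,v=1,log=w}
step 17 deliver 1→3: —
step 18 deliver 1→2: —
step 19 timeout(4): —
step 20 deliver 2→4: —
step 21 crash(2): 2={✗prim,v=2,log=-}
step 22 deliver 0→2: —

1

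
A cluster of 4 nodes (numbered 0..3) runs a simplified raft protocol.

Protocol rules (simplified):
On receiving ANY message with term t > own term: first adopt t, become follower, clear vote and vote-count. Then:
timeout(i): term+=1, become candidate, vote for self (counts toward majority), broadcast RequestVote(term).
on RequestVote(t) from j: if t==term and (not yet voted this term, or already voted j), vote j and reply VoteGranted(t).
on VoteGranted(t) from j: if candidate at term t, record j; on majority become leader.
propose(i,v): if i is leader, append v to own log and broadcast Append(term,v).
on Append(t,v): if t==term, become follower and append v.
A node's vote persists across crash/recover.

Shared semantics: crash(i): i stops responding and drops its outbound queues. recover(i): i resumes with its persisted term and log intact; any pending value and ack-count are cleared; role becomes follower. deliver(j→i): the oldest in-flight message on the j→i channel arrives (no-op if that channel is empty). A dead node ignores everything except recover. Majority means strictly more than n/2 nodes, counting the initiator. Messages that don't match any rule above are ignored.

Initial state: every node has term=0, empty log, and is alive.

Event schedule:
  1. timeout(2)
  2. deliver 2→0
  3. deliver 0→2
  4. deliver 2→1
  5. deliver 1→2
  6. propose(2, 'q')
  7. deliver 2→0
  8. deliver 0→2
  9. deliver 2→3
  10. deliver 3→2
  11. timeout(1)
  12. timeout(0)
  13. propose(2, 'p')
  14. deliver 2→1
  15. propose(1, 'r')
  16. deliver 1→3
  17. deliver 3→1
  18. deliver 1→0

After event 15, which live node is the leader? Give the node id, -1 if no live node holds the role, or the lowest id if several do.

2

e1 timeout(2): 2[cand,t=1,-]
e2 deliver 2→0: 0[foll,t=1,-]
e3 deliver 0→2: ·
e4 deliver 2→1: 1[foll,t=1,-]
e5 deliver 1→2: 2[lead,t=1,-]
e6 propose(2,'q'): 2[lead,t=1,q]
e7 deliver 2→0: 0[foll,t=1,q]
e8 deliver 0→2: ·
e9 deliver 2→3: 3[foll,t=1,-]
e10 deliver 3→2: ·
e11 timeout(1): 1[cand,t=2,-]
e12 timeout(0): 0[cand,t=2,q]
e13 propose(2,'p'): 2[lead,t=1,q,p]
e14 deliver 2→1: ·
e15 propose(1,'r'): ·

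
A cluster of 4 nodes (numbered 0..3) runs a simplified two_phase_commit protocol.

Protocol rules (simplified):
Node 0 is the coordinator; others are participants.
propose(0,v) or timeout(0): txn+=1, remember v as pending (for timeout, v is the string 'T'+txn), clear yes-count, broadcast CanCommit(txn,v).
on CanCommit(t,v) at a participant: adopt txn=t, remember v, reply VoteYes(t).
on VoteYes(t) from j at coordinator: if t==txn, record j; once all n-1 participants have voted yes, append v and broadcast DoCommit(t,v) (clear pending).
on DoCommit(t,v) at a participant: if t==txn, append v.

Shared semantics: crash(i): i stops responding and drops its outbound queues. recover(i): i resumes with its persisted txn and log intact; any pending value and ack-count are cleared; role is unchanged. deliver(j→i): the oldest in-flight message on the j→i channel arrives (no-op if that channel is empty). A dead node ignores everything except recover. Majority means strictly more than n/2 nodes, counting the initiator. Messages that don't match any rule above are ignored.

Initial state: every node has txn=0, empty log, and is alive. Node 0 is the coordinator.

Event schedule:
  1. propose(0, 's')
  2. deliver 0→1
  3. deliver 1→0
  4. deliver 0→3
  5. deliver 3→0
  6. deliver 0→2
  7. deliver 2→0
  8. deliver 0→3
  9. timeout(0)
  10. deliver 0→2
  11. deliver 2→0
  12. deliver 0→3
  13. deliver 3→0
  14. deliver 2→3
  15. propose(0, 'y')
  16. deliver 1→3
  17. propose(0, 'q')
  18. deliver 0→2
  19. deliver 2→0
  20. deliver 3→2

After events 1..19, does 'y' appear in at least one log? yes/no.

step 1 propose(0,'s'): 0={coor,t=1,log=-}
step 2 deliver 0→1: 1={part,t=1,log=-}
step 3 deliver 1→0: —
step 4 deliver 0→3: 3={part,t=1,log=-}
step 5 deliver 3→0: —
step 6 deliver 0→2: 2={part,t=1,log=-}
step 7 deliver 2→0: 0={coor,t=1,log=s}
step 8 deliver 0→3: 3={part,t=1,log=s}
step 9 timeout(0): 0={coor,t=2,log=s}
step 10 deliver 0→2: 2={part,t=1,log=s}
step 11 deliver 2→0: —
step 12 deliver 0→3: 3={part,t=2,log=s}
step 13 deliver 3→0: —
step 14 deliver 2→3: —
step 15 propose(0,'y'): 0={coor,t=3,log=s}
step 16 deliver 1→3: —
step 17 propose(0,'q'): 0={coor,t=4,log=s}
step 18 deliver 0→2: 2={part,t=2,log=s}
step 19 deliver 2→0: —

no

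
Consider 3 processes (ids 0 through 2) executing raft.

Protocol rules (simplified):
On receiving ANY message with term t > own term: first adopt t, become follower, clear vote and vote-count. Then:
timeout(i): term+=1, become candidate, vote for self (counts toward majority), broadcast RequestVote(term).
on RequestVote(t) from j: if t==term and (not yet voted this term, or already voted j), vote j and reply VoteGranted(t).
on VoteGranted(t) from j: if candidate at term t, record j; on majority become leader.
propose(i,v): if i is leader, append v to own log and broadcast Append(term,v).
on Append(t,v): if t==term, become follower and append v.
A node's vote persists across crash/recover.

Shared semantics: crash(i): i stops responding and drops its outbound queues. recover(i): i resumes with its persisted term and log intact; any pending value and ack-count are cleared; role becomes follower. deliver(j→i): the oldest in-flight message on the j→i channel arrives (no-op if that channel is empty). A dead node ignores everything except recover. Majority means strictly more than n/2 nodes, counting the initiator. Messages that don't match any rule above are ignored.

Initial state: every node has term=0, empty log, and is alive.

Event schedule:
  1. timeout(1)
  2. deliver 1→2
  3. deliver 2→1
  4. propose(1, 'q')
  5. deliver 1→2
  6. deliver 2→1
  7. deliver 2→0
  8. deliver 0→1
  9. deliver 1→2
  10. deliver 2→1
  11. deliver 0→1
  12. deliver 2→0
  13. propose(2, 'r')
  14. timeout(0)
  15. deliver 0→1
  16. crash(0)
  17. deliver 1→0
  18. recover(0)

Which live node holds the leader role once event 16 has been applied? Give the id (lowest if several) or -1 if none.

1. timeout(1):  <1:cand t1 ->
2. deliver 1→2:  <2:foll t1 ->
3. deliver 2→1:  <1:lead t1 ->
4. propose(1,'q'):  <1:lead t1 q>
5. deliver 1→2:  <2:foll t1 q>
6. deliver 2→1:  nop
7. deliver 2→0:  nop
8. deliver 0→1:  nop
9. deliver 1→2:  nop
10. deliver 2→1:  nop
11. deliver 0→1:  nop
12. deliver 2→0:  nop
13. propose(2,'r'):  nop
14. timeout(0):  <0:cand t1 ->
15. deliver 0→1:  nop
16. crash(0):  <0:✗cand t1 ->

1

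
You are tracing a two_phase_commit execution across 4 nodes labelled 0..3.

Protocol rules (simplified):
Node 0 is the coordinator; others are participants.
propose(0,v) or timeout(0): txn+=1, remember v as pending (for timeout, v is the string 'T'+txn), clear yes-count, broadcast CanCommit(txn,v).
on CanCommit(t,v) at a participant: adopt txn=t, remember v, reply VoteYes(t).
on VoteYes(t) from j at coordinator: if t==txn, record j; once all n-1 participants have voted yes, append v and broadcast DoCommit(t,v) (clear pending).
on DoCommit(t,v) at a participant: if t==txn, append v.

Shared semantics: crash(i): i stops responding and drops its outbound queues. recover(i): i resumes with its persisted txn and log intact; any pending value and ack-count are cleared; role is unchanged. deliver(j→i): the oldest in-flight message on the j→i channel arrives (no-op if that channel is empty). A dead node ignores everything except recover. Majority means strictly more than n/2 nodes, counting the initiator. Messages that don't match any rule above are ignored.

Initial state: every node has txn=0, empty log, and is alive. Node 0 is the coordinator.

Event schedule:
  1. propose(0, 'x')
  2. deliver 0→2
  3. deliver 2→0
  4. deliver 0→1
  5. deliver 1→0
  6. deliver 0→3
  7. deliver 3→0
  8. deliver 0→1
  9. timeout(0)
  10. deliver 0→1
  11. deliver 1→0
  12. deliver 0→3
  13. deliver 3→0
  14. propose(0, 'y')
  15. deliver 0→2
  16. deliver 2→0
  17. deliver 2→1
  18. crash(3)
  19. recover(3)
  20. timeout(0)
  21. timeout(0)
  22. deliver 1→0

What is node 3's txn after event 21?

1

[1] propose(0,'x') → N0(coor t1 [-])
[2] deliver 0→2 → N2(part t1 [-])
[3] deliver 2→0 → ∅
[4] deliver 0→1 → N1(part t1 [-])
[5] deliver 1→0 → ∅
[6] deliver 0→3 → N3(part t1 [-])
[7] deliver 3→0 → N0(coor t1 [x])
[8] deliver 0→1 → N1(part t1 [x])
[9] timeout(0) → N0(coor t2 [x])
[10] deliver 0→1 → N1(part t2 [x])
[11] deliver 1→0 → ∅
[12] deliver 0→3 → N3(part t1 [x])
[13] deliver 3→0 → ∅
[14] propose(0,'y') → N0(coor t3 [x])
[15] deliver 0→2 → N2(part t1 [x])
[16] deliver 2→0 → ∅
[17] deliver 2→1 → ∅
[18] crash(3) → N3(✗part t1 [x])
[19] recover(3) → N3(part t1 [x])
[20] timeout(0) → N0(coor t4 [x])
[21] timeout(0) → N0(coor t5 [x])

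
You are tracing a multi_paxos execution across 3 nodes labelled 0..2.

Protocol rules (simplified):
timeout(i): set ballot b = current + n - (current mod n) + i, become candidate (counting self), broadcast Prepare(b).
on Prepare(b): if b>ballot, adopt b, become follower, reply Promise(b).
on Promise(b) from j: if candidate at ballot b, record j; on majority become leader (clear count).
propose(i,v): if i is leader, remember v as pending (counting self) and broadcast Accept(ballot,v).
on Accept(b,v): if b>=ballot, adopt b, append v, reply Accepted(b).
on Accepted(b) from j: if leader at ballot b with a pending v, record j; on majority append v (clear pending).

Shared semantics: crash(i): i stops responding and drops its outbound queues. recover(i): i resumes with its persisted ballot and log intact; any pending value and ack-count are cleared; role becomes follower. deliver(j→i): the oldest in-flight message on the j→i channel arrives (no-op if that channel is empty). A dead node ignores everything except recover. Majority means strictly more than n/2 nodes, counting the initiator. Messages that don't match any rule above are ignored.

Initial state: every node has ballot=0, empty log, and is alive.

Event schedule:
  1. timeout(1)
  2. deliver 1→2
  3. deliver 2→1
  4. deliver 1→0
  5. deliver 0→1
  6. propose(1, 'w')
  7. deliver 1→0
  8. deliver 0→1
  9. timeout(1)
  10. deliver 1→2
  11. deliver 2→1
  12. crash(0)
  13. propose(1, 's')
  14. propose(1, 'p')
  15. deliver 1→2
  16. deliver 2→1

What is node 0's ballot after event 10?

step 1 timeout(1): 1={cand,b=4,log=-}
step 2 deliver 1→2: 2={foll,b=4,log=-}
step 3 deliver 2→1: 1={lead,b=4,log=-}
step 4 deliver 1→0: 0={foll,b=4,log=-}
step 5 deliver 0→1: —
step 6 propose(1,'w'): —
step 7 deliver 1→0: 0={foll,b=4,log=w}
step 8 deliver 0→1: 1={lead,b=4,log=w}
step 9 timeout(1): 1={cand,b=7,log=w}
step 10 deliver 1→2: 2={foll,b=4,log=w}

4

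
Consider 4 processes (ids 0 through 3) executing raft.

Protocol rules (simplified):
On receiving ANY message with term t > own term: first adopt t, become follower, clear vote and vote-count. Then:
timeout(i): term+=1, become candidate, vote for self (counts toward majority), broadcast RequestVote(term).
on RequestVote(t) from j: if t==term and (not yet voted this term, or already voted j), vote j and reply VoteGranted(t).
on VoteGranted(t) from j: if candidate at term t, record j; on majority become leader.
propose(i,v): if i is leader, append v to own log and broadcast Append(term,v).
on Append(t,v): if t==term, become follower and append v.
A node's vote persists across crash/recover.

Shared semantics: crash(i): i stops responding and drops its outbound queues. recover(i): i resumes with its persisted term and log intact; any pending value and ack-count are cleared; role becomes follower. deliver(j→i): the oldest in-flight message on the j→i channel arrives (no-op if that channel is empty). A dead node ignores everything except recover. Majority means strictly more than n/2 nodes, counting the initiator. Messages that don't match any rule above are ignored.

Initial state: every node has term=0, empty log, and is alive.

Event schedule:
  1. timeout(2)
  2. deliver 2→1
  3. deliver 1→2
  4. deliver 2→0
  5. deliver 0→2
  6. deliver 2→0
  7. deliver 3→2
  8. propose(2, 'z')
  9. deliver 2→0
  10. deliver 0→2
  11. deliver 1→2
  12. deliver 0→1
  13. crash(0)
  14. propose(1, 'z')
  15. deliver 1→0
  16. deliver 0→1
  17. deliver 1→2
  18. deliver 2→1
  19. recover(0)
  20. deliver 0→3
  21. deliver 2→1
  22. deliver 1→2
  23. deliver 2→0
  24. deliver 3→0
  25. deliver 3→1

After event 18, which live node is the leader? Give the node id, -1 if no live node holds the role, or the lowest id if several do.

1. timeout(2):  <2:cand t1 ->
2. deliver 2→1:  <1:foll t1 ->
3. deliver 1→2:  nop
4. deliver 2→0:  <0:foll t1 ->
5. deliver 0→2:  <2:lead t1 ->
6. deliver 2→0:  nop
7. deliver 3→2:  nop
8. propose(2,'z'):  <2:lead t1 z>
9. deliver 2→0:  <0:foll t1 z>
10. deliver 0→2:  nop
11. deliver 1→2:  nop
12. deliver 0→1:  nop
13. crash(0):  <0:✗foll t1 z>
14. propose(1,'z'):  nop
15. deliver 1→0:  nop
16. deliver 0→1:  nop
17. deliver 1→2:  nop
18. deliver 2→1:  <1:foll t1 z>

2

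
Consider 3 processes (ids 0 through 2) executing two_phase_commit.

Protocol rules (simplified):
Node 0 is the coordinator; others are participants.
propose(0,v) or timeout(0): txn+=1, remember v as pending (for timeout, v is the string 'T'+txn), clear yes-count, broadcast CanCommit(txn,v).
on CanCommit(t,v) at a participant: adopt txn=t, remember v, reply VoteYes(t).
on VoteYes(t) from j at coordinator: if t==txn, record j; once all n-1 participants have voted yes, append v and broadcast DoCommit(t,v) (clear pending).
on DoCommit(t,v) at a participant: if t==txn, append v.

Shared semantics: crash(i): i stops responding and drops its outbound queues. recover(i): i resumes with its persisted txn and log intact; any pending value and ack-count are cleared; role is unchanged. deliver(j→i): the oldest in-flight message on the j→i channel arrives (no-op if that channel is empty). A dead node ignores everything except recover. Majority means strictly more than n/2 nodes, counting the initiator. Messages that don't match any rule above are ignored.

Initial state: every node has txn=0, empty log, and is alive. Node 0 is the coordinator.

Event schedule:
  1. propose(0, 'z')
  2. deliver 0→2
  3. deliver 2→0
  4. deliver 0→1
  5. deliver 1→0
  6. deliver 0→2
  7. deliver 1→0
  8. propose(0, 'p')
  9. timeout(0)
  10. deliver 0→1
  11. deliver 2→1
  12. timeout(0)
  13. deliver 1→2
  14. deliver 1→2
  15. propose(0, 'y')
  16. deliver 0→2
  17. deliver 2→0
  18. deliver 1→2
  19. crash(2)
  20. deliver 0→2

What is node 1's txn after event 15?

1

1. propose(0,'z'):  <0:coor t1 ->
2. deliver 0→2:  <2:part t1 ->
3. deliver 2→0:  nop
4. deliver 0→1:  <1:part t1 ->
5. deliver 1→0:  <0:coor t1 z>
6. deliver 0→2:  <2:part t1 z>
7. deliver 1→0:  nop
8. propose(0,'p'):  <0:coor t2 z>
9. timeout(0):  <0:coor t3 z>
10. deliver 0→1:  <1:part t1 z>
11. deliver 2→1:  nop
12. timeout(0):  <0:coor t4 z>
13. deliver 1→2:  nop
14. deliver 1→2:  nop
15. propose(0,'y'):  <0:coor t5 z>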